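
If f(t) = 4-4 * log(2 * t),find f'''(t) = -8/t^3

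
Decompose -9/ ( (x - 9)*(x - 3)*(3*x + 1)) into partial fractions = -81/(280*(3*x + 1)) + 3/(20*(x - 3)) - 3/(56*(x - 9))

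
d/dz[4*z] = 4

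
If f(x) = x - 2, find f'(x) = 1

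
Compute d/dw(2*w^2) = 4*w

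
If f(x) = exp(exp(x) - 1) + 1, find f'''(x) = exp(x + exp(x) - 1) + 3*exp(2*x + exp(x) - 1) + exp(3*x + exp(x) - 1)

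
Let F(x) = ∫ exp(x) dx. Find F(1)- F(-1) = E - exp(-1)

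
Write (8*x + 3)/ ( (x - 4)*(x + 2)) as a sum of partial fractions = 13/(6*(x + 2)) + 35/(6*(x - 4))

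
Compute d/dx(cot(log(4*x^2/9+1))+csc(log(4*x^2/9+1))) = -8*x*(cos(log(4*x^2/9 + 1)) + 1)/((4*x^2 + 9)*sin(log(4*x^2/9 + 1))^2)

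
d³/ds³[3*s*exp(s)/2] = 3*s*exp(s)/2 + 9*exp(s)/2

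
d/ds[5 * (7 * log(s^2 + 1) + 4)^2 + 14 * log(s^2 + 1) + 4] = (980*s*log(s^2 + 1) + 588*s)/(s^2 + 1)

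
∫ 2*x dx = x^2 + C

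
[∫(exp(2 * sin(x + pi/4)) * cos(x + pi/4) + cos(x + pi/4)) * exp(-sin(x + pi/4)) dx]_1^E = -exp(sin(pi/4 + 1)) - exp(-sin(pi/4 + E)) + exp(-sin(pi/4 + 1)) + exp(sin(pi/4 + E))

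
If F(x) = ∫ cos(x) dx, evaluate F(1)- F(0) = sin(1)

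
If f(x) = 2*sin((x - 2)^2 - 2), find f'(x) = 4*(x - 2)*cos(x^2 - 4*x + 2)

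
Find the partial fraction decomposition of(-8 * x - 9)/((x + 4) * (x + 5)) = -31/(x + 5) + 23/(x + 4)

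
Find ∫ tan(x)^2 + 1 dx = tan(x) + C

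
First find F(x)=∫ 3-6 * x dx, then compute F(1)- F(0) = 0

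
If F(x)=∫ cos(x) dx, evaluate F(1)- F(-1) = 2*sin(1)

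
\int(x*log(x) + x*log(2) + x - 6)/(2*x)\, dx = (x - 6)*log(2*x)/2 + C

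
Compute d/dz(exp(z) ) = exp(z)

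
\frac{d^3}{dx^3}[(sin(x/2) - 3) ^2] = -sin(x)/2 + 3*cos(x/2)/4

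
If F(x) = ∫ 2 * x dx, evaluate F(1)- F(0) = 1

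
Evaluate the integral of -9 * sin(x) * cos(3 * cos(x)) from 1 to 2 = -3*sin(3*cos(1)) + 3*sin(3*cos(2))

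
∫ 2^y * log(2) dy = 2^y + C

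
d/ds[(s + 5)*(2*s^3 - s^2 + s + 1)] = 8*s^3 + 27*s^2 - 8*s + 6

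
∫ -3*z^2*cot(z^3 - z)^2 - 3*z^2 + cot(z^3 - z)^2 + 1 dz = cot(z^3 - z) + C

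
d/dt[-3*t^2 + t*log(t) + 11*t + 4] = -6*t + log(t) + 12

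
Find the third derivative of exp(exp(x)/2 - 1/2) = exp(x + exp(x)/2 - 1/2)/2 + 3*exp(2*x + exp(x)/2 - 1/2)/4 + exp(3*x + exp(x)/2 - 1/2)/8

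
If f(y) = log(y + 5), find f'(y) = 1/(y + 5)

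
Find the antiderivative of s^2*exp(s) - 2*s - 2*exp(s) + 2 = ((s - 1)^2 - 1)*(exp(s) - 1) + C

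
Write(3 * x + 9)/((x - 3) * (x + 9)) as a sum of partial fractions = 3/(2*(x + 9)) + 3/(2*(x - 3))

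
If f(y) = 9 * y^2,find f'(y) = 18*y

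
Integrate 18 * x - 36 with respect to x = 9*x^2 - 36*x + C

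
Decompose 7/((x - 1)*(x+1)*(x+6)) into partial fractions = 1/(5*(x + 6)) - 7/(10*(x + 1)) + 1/(2*(x - 1))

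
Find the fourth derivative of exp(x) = exp(x)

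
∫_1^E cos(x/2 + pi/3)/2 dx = -sin(1/2 + pi/3) + sin(pi/3 + E/2)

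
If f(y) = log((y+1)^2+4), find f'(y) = (2*y + 2)/(y^2 + 2*y + 5)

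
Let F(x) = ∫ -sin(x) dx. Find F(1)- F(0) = -1 + cos(1)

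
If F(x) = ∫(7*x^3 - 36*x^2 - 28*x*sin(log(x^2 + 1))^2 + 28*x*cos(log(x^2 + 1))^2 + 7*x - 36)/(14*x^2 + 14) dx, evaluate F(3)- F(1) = -22/7 + sin(2*log(10))/2 - sin(2*log(2))/2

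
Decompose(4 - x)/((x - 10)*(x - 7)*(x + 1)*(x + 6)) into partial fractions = -1/(104*(x + 6)) + 1/(88*(x + 1)) + 1/(104*(x - 7)) - 1/(88*(x - 10))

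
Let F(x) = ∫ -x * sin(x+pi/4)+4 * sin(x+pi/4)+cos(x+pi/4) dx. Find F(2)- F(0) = -2*cos(pi/4 + 2) + 2*sqrt(2)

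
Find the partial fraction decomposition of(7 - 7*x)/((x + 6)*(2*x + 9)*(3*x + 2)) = 105/(368*(3*x + 2)) - 154/(69*(2*x + 9)) + 49/(48*(x + 6))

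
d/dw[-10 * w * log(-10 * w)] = -10*log(-w) - 10*log(10) - 10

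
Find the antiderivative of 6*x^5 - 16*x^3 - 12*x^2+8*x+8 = x^6 - 4*x^4 - 4*x^3 + 4*x^2 + 8*x + C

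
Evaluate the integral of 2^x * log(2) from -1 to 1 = 3/2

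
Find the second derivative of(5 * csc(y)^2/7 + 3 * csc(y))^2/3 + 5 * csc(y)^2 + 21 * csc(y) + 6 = (-21 - 32/sin(y) + 204/(7*sin(y)^2) + 6656/(147*sin(y)^3) + 120/(7*sin(y)^4) + 500/(147*sin(y)^5))/sin(y)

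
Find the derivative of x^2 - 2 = 2*x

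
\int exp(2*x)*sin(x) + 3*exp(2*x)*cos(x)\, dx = sqrt(2)*exp(2*x)*sin(x + pi/4) + C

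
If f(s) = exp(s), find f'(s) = exp(s)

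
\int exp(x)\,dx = exp(x) + C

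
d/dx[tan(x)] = cos(x)^(-2)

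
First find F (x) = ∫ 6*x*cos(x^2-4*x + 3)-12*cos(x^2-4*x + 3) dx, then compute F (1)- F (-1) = -3*sin(8)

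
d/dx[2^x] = 2^x*log(2)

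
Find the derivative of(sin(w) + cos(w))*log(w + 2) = sqrt(2)*(w*log(w + 2)*cos(w + pi/4) + 2*log(w + 2)*cos(w + pi/4) + sin(w + pi/4))/(w + 2)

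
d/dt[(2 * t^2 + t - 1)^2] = 16*t^3 + 12*t^2 - 6*t - 2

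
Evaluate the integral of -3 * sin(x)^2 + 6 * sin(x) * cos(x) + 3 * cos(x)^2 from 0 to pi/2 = 3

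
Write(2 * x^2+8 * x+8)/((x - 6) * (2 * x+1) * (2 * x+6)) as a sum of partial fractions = -9/(65*(2*x + 1)) + 1/(45*(x + 3)) + 64/(117*(x - 6))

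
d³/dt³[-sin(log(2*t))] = -(3*sin(log(t) + log(2)) + cos(log(t) + log(2)))/t^3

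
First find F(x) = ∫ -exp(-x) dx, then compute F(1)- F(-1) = -E + exp(-1)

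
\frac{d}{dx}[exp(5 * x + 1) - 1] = 5*exp(5*x + 1)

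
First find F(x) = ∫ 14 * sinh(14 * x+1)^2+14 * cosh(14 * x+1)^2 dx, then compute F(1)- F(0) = -sinh(2)/2 + sinh(30)/2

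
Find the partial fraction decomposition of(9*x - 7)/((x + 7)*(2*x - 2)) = 35/(8*(x + 7)) + 1/(8*(x - 1))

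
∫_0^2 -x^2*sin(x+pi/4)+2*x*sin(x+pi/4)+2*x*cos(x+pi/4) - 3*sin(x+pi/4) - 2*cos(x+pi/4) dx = 3*cos(pi/4 + 2) - 3*sqrt(2)/2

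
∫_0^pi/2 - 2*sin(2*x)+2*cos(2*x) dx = -2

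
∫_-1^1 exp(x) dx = E - exp(-1)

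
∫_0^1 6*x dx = 3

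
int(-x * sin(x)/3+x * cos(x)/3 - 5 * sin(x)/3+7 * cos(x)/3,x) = sqrt(2)*(x + 6)*sin(x + pi/4)/3 + C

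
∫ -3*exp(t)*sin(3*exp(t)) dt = cos(3*exp(t)) + C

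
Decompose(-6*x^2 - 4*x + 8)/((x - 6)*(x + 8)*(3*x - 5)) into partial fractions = 138/(377*(3*x - 5)) - 172/(203*(x + 8)) - 116/(91*(x - 6))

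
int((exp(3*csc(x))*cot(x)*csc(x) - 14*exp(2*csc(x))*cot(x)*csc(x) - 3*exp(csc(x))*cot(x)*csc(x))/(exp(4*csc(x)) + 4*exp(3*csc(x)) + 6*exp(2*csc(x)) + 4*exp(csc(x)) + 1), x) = (5*exp(3*csc(x)) + 16*exp(2*csc(x)) + 9*exp(csc(x)) + 2)/(exp(1/sin(x)) + 1)^3 + C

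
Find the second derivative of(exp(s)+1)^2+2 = 4*exp(2*s) + 2*exp(s)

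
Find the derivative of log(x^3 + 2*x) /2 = (3*x^2 + 2)/(2*x^3 + 4*x)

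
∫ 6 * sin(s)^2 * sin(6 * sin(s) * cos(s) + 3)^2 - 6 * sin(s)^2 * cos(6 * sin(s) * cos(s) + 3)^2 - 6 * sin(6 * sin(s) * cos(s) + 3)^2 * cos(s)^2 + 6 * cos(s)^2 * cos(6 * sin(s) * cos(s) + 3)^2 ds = sin(6*sin(2*s) + 6)/2 + C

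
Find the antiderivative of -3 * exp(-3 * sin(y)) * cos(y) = exp(-3*sin(y)) + C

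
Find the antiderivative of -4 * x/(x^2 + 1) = -2*log(x^2 + 1) + C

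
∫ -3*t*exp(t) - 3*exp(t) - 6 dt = -3*t*(exp(t) + 2) + C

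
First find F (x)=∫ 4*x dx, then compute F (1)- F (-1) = 0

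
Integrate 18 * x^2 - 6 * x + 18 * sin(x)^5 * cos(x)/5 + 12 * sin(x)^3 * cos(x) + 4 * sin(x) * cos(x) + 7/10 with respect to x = 6*x^3 - 3*x^2 + 7*x/10 + 3*sin(x)^6/5 + 3*sin(x)^4 + 2*sin(x)^2 + C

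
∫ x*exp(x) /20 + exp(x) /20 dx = x*exp(x)/20 + C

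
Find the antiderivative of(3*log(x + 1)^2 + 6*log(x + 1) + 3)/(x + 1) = (log(x + 1) + 1)^3 + C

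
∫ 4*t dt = 2*t^2 + C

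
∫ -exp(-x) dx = exp(-x) + C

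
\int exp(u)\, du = exp(u) + C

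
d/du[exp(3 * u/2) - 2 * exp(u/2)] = 3*exp(3*u/2)/2 - exp(u/2)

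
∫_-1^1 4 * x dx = 0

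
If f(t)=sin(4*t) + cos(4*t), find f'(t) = -4*sin(4*t) + 4*cos(4*t)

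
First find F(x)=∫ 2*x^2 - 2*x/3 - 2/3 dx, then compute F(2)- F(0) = 8/3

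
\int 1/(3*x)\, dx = log(x)/3 + C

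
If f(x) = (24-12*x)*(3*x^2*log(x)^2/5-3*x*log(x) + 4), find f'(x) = -108*x^2*log(x)^2/5 - 72*x^2*log(x)/5 + 144*x*log(x)^2/5 + 504*x*log(x)/5 + 36*x - 72*log(x) - 120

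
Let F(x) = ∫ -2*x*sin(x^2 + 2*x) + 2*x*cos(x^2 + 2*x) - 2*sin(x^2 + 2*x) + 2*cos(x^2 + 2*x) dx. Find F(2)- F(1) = cos(8) - sin(3) + sin(8) - cos(3)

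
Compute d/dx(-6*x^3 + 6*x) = 6 - 18*x^2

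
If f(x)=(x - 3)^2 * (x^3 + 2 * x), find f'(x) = 5*x^4 - 24*x^3 + 33*x^2 - 24*x + 18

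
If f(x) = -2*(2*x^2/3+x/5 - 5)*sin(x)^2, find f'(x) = -4*x^2*sin(2*x)/3 - 8*x*sin(x)^2/3 - 2*x*sin(2*x)/5 - 2*sin(x)^2/5 + 10*sin(2*x)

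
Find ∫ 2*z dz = z^2 + C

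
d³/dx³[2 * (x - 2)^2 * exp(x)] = 2*x^2*exp(x) + 4*x*exp(x) - 4*exp(x)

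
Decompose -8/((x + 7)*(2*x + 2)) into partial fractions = 2/(3*(x + 7)) - 2/(3*(x + 1))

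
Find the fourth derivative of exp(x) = exp(x)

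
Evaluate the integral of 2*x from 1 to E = -1 + exp(2)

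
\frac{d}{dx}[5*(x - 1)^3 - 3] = 15*x^2 - 30*x + 15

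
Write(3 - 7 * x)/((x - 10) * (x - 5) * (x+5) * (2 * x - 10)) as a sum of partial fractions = -19/(1500*(x + 5)) + 51/(500*(x - 5)) + 8/(25*(x - 5)^2) - 67/(750*(x - 10))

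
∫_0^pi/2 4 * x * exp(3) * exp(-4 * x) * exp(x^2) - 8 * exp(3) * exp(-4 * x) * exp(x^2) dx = -2*exp(3) + 2*exp(-1 + (-2 + pi/2)^2)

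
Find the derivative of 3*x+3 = 3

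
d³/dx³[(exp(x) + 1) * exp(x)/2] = 4*exp(2*x) + exp(x)/2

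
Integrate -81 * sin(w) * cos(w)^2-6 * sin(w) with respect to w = 27*cos(w)^3 + 6*cos(w) + C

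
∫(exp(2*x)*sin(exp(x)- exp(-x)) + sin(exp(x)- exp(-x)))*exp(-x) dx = -cos(2*sinh(x)) + C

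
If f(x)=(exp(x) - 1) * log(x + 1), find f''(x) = (x^2*exp(x)*log(x + 1) + 2*x*exp(x)*log(x + 1) + 2*x*exp(x) + exp(x)*log(x + 1) + exp(x) + 1)/(x^2 + 2*x + 1)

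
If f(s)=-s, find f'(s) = -1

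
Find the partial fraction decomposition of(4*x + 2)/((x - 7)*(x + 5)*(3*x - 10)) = -138/(275*(3*x - 10)) - 3/(50*(x + 5)) + 5/(22*(x - 7))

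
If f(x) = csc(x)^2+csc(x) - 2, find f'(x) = -(1 + 2/sin(x))*cos(x)/sin(x)^2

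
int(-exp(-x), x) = exp(-x) + C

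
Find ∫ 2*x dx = x^2 + C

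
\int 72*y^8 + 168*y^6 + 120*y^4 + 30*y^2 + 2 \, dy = 8*y^9 + 24*y^7 + 24*y^5 + 10*y^3 + 2*y + C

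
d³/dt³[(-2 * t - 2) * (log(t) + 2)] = (2*t - 4)/t^3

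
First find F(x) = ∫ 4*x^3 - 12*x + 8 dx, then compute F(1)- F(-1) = 16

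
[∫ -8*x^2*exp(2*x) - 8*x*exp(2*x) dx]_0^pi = -4*pi^2*exp(2*pi)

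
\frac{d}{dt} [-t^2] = -2*t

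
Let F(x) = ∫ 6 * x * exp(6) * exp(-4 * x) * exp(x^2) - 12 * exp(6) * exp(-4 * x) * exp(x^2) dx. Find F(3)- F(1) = 0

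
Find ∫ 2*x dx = x^2 + C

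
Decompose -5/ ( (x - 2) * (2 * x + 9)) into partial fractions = 10/(13*(2*x + 9)) - 5/(13*(x - 2))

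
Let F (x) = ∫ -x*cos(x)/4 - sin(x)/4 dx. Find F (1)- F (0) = -sin(1)/4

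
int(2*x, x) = x^2 + C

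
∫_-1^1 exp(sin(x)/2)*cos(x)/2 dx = -exp(-sin(1)/2) + exp(sin(1)/2)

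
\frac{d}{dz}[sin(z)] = cos(z)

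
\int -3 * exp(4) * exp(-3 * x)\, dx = exp(4 - 3*x) + C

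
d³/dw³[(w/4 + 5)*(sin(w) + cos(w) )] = w*sin(w)/4 - w*cos(w)/4 + 17*sin(w)/4 - 23*cos(w)/4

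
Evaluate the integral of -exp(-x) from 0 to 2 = -1 + exp(-2)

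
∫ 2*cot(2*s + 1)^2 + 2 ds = -cot(2*s + 1) + C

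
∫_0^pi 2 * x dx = pi^2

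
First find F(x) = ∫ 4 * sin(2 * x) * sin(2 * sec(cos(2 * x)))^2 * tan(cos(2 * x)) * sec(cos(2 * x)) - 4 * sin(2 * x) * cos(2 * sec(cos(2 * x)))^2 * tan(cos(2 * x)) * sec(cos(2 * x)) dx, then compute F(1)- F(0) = sin(4/cos(cos(2)))/2 - sin(4/cos(1))/2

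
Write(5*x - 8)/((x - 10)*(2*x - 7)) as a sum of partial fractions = -19/(13*(2*x - 7)) + 42/(13*(x - 10))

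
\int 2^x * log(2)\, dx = 2^x + C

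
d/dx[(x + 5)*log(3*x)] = (x*log(x) + x + x*log(3) + 5)/x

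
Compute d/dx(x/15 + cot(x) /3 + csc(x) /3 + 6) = -cot(x)^2/3 - cot(x)*csc(x)/3 - 4/15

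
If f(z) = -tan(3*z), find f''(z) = -18*sin(3*z)/cos(3*z)^3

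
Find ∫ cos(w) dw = sin(w) + C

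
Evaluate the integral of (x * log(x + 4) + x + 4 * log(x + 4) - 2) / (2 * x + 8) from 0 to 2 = log(4)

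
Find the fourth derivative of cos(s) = cos(s)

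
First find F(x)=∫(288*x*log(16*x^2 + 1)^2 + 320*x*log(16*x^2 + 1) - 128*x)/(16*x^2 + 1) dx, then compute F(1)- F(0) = -4*log(17) + 5*log(17)^2 + 3*log(17)^3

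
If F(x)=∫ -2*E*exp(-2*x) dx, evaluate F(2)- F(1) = -exp(-1) + exp(-3)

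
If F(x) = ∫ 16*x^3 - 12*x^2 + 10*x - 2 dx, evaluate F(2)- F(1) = 45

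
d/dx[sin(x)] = cos(x)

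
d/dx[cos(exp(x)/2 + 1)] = -exp(x)*sin(exp(x)/2 + 1)/2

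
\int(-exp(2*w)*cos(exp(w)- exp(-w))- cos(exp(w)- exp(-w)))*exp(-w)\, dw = -sin(2*sinh(w)) + C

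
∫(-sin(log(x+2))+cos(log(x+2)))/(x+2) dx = sqrt(2)*sin(log(x + 2) + pi/4) + C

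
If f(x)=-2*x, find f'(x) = -2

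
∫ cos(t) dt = sin(t) + C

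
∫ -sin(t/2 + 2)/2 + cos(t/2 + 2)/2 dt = sqrt(2)*sin(t/2 + pi/4 + 2) + C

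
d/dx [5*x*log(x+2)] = (5*x*log(x + 2) + 5*x + 10*log(x + 2))/(x + 2)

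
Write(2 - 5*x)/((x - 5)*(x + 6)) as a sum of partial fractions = -32/(11*(x + 6)) - 23/(11*(x - 5))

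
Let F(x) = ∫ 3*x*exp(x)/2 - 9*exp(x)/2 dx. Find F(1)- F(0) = 6 - 9*E/2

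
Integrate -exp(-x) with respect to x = exp(-x) + C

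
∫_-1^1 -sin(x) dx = 0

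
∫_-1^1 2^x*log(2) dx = 3/2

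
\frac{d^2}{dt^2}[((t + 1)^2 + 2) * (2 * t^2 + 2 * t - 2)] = 24*t^2 + 36*t + 16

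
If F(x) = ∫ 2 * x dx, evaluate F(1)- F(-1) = 0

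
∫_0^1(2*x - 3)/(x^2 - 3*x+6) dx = -log(6) + log(4)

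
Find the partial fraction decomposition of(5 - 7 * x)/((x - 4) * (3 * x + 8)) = -71/(20*(3*x + 8)) - 23/(20*(x - 4))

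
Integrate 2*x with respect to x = x^2 + C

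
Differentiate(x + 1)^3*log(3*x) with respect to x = (3*x^3*log(x) + x^3 + 3*x^3*log(3) + 6*x^2*log(x) + 3*x^2 + 6*x^2*log(3) + 3*x*log(x) + 3*x + 3*x*log(3) + 1)/x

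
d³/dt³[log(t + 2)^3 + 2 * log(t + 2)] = (6*log(t + 2)^2 - 18*log(t + 2) + 10)/(t^3 + 6*t^2 + 12*t + 8)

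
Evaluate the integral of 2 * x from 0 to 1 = 1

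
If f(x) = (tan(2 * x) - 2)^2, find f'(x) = 4*(sin(2*x)/cos(2*x) - 2)/cos(2*x)^2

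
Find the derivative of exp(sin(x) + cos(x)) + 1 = sqrt(2)*exp(sin(x))*exp(cos(x))*cos(x + pi/4)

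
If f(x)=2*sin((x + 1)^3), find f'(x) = 6*(x + 1)^2*cos(x^3 + 3*x^2 + 3*x + 1)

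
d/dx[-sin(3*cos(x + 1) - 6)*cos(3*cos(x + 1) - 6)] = -3*sin(x + 1)*sin(3*cos(x + 1) - 6)^2 + 3*sin(x + 1)*cos(3*cos(x + 1) - 6)^2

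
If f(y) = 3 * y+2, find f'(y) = 3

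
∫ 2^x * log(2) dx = 2^x + C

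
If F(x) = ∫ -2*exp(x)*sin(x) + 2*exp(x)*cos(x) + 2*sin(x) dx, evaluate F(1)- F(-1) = 2*(E - exp(-1))*cos(1)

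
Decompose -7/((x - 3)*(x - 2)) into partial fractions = 7/(x - 2) - 7/(x - 3)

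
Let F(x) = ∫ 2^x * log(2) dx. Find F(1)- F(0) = 1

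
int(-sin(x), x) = cos(x) + C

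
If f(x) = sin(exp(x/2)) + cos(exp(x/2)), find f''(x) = sqrt(2)*(exp(x/2)*cos(exp(x/2) + pi/4) - exp(x)*sin(exp(x/2) + pi/4))/4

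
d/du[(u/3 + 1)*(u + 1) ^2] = u^2 + 10*u/3 + 7/3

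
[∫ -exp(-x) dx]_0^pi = -1 + exp(-pi)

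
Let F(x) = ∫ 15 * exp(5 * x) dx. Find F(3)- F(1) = -3*exp(5) + 3*exp(15)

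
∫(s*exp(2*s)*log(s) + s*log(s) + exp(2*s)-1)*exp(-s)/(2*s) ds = log(s)*sinh(s) + C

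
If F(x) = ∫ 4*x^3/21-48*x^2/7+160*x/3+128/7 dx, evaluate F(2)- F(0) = 880/7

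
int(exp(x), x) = exp(x) + C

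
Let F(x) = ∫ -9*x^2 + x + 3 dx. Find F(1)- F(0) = 1/2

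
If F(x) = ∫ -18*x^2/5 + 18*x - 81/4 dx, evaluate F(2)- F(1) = -33/20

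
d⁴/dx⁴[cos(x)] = cos(x)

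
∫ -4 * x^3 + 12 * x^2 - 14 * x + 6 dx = -x^4 + 4*x^3 - 7*x^2 + 6*x + C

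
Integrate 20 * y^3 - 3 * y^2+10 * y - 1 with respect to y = 5*y^4 - y^3 + 5*y^2 - y + C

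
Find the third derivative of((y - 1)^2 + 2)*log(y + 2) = (2*y^2 + 14*y + 42)/(y^3 + 6*y^2 + 12*y + 8)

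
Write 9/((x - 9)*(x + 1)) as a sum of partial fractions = -9/(10*(x + 1)) + 9/(10*(x - 9))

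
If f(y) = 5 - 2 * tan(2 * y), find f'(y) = -4/cos(2*y)^2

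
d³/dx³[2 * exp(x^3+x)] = 54*x^6*exp(x^3 + x) + 54*x^4*exp(x^3 + x) + 108*x^3*exp(x^3 + x) + 18*x^2*exp(x^3 + x) + 36*x*exp(x^3 + x) + 14*exp(x^3 + x)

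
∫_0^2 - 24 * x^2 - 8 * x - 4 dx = -88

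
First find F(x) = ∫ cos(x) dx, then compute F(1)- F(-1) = 2*sin(1)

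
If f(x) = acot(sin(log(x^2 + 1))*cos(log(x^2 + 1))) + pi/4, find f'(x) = (4*x*sin(log(x^2 + 1))^2 - 2*x)/(x^2*(1 - cos(4*log(x^2 + 1)))/8 + x^2 + (1 - cos(4*log(x^2 + 1)))/8 + 1)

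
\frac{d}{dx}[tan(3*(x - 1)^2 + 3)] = 6*x*tan(3*x^2 - 6*x + 6)^2 + 6*x - 6*tan(3*x^2 - 6*x + 6)^2 - 6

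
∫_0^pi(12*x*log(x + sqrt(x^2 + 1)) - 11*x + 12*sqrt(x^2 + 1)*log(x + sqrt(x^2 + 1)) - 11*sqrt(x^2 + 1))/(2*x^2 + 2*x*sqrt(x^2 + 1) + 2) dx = -3*log(pi + sqrt(1 + pi^2))/2 - 4/3 + (2 - 3*log(pi + sqrt(1 + pi^2)))^2/3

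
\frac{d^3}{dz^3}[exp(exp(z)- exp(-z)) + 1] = (exp(exp(z) - exp(-z)) - 3*exp(z + exp(z) - exp(-z)) + 4*exp(2*z + exp(z) - exp(-z)) + 4*exp(4*z + exp(z) - exp(-z)) + 3*exp(5*z + exp(z) - exp(-z)) + exp(6*z + exp(z) - exp(-z)))*exp(-3*z)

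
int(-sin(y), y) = cos(y) + C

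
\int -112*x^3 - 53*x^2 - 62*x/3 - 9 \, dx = -28*x^4 - 53*x^3/3 - 31*x^2/3 - 9*x + C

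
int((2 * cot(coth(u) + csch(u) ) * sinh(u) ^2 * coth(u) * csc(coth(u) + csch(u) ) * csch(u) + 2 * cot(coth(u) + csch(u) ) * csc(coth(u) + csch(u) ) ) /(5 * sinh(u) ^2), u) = 2*csc(coth(u) + csch(u))/5 + C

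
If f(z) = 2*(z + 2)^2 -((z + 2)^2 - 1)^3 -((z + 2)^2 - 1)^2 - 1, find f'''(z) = -120*z^3 - 720*z^2 - 1392*z - 864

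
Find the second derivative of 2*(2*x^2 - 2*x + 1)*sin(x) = -4*x^2*sin(x) + 4*x*sin(x) + 16*x*cos(x) + 6*sin(x) - 8*cos(x)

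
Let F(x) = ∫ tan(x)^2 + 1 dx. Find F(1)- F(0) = tan(1)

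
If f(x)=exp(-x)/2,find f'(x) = -exp(-x)/2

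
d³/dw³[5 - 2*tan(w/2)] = -3*tan(w/2)^4/2 - 2*tan(w/2)^2 - 1/2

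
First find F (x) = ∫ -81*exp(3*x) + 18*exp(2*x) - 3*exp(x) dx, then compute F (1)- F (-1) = -27*exp(3) - 3*E - 9*exp(-2) + 3*exp(-1) + 27*exp(-3) + 9*exp(2)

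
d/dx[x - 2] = 1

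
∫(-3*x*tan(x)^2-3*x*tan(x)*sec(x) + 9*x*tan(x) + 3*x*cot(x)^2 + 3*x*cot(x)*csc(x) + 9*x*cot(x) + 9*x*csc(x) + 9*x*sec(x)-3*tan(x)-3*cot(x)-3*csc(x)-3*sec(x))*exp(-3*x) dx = -6*x*(sqrt(2)*sin(x + pi/4) + 1)*exp(-3*x)/sin(2*x) + C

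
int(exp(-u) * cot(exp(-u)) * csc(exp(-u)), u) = csc(exp(-u)) + C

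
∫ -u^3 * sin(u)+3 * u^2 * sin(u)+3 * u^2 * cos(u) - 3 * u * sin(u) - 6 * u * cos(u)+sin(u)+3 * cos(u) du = (u - 1)^3*cos(u) + C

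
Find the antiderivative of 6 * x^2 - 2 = 2*x^3 - 2*x + C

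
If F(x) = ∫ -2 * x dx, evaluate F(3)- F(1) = -8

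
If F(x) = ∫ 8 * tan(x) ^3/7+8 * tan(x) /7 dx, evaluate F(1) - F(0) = 4*tan(1)^2/7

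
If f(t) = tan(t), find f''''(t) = 24*tan(t)^5 + 40*tan(t)^3 + 16*tan(t)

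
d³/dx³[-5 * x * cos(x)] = -5*x*sin(x) + 15*cos(x)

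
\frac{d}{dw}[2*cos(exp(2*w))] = -4*exp(2*w)*sin(exp(2*w))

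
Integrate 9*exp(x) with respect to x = 9*exp(x) + C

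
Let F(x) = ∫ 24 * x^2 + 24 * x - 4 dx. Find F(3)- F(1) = 296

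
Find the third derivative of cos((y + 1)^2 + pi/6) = 8*y^3*sin(y^2 + 2*y + pi/6 + 1) + 24*y^2*sin(y^2 + 2*y + pi/6 + 1) + 24*y*sin(y^2 + 2*y + pi/6 + 1) - 12*y*cos(y^2 + 2*y + pi/6 + 1) + 8*sin(y^2 + 2*y + pi/6 + 1) - 12*cos(y^2 + 2*y + pi/6 + 1)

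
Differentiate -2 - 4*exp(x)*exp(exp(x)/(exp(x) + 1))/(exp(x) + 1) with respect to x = (-4*exp(x + exp(x)/(exp(x) + 1)) - 8*exp(2*x + exp(x)/(exp(x) + 1)))/(exp(3*x) + 3*exp(2*x) + 3*exp(x) + 1)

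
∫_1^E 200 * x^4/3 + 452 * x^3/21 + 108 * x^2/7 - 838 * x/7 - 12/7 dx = 264/7 + 4*(E/7 + 5*exp(2))*(-3 + E/4 + exp(2)/4 + 2*exp(3)/3)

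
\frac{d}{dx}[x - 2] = 1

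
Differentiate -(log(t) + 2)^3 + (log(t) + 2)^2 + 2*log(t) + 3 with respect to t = (-3*log(t)^2 - 10*log(t) - 6)/t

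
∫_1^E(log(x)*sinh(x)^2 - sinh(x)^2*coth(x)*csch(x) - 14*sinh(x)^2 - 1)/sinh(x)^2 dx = -14*E - coth(1) - csch(1) + csch(E) + coth(E) + 15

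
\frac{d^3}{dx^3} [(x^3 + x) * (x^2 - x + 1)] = 60*x^2 - 24*x + 12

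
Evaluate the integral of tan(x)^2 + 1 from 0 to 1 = tan(1)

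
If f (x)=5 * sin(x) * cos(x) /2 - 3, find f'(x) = 5*cos(2*x)/2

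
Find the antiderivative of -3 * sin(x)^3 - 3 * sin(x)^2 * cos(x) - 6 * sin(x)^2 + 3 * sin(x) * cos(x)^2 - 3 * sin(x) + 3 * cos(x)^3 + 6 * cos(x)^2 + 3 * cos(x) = (sqrt(2)*sin(x + pi/4) + 1)^3 + C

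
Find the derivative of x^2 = 2*x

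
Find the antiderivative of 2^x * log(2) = 2^x + C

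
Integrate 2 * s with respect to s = s^2 + C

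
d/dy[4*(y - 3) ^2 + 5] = 8*y - 24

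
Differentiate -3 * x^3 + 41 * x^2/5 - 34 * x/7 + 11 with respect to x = -9*x^2 + 82*x/5 - 34/7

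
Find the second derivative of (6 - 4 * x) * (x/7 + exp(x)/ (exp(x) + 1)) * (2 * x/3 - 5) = (56*x^2*exp(2*x) - 56*x^2*exp(x) - 48*x*exp(3*x) - 872*x*exp(2*x) + 136*x*exp(x) - 48*x + 32*exp(3*x) + 1846*exp(2*x) + 698*exp(x) + 144)/(21*exp(3*x) + 63*exp(2*x) + 63*exp(x) + 21)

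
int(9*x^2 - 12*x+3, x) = 3*x^3 - 6*x^2 + 3*x + C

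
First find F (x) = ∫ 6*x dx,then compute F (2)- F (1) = 9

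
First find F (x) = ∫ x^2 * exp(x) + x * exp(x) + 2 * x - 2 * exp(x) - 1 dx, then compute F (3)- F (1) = E + 6 + 5*exp(3)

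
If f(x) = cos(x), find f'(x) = -sin(x)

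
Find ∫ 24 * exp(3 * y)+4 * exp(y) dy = (8*exp(2*y) + 4)*exp(y) + C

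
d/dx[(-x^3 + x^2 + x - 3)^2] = 6*x^5 - 10*x^4 - 4*x^3 + 24*x^2 - 10*x - 6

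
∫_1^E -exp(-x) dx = -exp(-1) + exp(-E)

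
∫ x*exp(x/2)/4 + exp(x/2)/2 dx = x*exp(x/2)/2 + C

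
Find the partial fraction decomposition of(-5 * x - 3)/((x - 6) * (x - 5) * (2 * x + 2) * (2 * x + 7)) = -58/(1615*(2*x + 7)) + 1/(210*(x + 1)) + 7/(51*(x - 5)) - 33/(266*(x - 6))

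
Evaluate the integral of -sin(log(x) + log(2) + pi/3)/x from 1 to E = cos(pi/3 + log(2*E)) - cos(log(2) + pi/3)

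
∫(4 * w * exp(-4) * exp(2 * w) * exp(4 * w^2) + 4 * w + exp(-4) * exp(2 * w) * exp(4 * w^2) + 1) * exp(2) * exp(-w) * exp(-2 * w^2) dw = 2*sinh(2*w^2 + w - 2) + C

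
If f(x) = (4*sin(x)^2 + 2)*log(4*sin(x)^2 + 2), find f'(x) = 4*(log(2 - cos(2*x)) + log(2) + 1)*sin(2*x)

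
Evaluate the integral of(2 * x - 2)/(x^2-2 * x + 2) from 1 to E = log(1 + (-1 + E)^2)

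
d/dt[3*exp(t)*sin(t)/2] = 3*sqrt(2)*exp(t)*sin(t + pi/4)/2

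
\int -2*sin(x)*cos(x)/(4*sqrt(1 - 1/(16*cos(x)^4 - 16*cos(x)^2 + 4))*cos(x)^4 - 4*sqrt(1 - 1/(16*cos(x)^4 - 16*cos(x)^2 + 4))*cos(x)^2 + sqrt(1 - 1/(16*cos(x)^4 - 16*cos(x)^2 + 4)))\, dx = -acsc(2*cos(2*x)) + C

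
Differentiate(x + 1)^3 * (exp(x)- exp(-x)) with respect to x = (x^3*exp(2*x) + x^3 + 6*x^2*exp(2*x) + 9*x*exp(2*x) - 3*x + 4*exp(2*x) - 2)*exp(-x)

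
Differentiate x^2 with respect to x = 2*x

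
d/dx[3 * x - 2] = 3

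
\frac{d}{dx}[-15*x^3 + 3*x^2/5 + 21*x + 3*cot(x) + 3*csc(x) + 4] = -45*x^2 + 6*x/5 - 3*cot(x)^2 - 3*cot(x)*csc(x) + 18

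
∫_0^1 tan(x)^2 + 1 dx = tan(1)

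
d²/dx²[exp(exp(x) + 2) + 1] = exp(x + exp(x) + 2) + exp(2*x + exp(x) + 2)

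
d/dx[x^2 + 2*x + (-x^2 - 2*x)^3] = -6*x^5 - 30*x^4 - 48*x^3 - 24*x^2 + 2*x + 2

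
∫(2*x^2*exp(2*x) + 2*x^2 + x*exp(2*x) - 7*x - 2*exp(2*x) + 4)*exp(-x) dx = 2*(2*x^2 - 3*x + 1)*sinh(x) + C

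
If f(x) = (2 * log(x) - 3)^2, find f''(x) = (20 - 8*log(x))/x^2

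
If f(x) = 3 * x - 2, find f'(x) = 3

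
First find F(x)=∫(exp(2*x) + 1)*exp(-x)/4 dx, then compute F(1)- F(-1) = -exp(-1)/2 + E/2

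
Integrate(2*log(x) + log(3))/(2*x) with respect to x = log(x)*log(3*x)/2 + C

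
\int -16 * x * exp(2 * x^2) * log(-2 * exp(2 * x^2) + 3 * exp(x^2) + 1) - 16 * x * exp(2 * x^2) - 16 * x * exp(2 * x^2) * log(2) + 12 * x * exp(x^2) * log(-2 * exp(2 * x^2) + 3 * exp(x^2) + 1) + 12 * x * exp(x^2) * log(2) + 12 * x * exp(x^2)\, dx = 2*(-2*exp(2*x^2) + 3*exp(x^2) + 1)*log(-4*exp(2*x^2) + 6*exp(x^2) + 2) + C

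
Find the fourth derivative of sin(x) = sin(x)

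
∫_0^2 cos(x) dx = sin(2)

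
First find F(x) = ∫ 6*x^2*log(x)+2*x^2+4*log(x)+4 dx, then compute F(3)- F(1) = 66*log(3)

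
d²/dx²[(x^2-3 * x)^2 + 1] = 12*x^2 - 36*x + 18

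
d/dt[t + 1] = 1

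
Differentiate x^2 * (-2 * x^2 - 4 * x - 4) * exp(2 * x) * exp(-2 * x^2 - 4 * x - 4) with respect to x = (8*x^5 + 20*x^4 + 16*x^3 - 4*x^2 - 8*x)*exp(-2*x^2 - 2*x - 4)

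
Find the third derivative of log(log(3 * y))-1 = (2*log(y)^2 + 3*log(y) + 4*log(3)*log(y) + 2 + 2*log(3)^2 + 3*log(3))/(y^3*log(y)^3 + 3*y^3*log(3)*log(y)^2 + 3*y^3*log(3)^2*log(y) + y^3*log(3)^3)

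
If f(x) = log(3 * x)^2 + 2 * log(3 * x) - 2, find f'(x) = (2*log(x) + 2 + 2*log(3))/x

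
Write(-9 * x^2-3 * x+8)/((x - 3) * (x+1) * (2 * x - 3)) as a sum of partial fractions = 67/(15*(2*x - 3)) + 1/(10*(x + 1)) - 41/(6*(x - 3))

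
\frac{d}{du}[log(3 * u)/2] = 1/(2*u)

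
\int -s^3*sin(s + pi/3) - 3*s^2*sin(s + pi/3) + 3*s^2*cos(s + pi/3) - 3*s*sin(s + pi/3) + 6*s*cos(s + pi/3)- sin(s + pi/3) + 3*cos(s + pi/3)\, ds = (s + 1)^3*cos(s + pi/3) + C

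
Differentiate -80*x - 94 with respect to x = -80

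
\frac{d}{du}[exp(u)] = exp(u)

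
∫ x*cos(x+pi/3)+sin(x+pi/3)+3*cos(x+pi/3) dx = (x + 3)*sin(x + pi/3) + C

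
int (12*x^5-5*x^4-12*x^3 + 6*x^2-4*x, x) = 2*x^6 - x^5 - 3*x^4 + 2*x^3 - 2*x^2 + C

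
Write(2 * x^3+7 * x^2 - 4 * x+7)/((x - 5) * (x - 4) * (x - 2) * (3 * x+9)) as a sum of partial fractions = -1/(30*(x + 3)) + 43/(90*(x - 2)) - 11/(2*(x - 4)) + 103/(18*(x - 5))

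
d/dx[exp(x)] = exp(x)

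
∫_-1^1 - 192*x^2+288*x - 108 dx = -344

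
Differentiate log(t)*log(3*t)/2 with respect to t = (2*log(t) + log(3))/(2*t)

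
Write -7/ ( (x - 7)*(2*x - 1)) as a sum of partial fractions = 14/(13*(2*x - 1)) - 7/(13*(x - 7))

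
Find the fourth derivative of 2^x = 2^x*log(2)^4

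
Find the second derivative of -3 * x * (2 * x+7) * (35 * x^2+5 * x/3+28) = -2520*x^2 - 4470*x - 406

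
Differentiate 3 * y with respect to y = 3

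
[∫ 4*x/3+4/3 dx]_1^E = -8/3 + 2*(1 + E)^2/3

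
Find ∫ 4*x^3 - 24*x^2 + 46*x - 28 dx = x^4 - 8*x^3 + 23*x^2 - 28*x + C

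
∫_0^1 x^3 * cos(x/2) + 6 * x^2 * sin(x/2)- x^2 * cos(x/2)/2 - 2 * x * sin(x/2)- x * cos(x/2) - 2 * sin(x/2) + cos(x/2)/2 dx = 0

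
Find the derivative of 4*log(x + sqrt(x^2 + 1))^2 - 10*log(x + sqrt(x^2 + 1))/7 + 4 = (56*x*log(x + sqrt(x^2 + 1)) - 10*x + 56*sqrt(x^2 + 1)*log(x + sqrt(x^2 + 1)) - 10*sqrt(x^2 + 1))/(7*x^2 + 7*x*sqrt(x^2 + 1) + 7)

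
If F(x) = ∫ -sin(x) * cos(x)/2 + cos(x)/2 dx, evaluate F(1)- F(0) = (2 - sin(1))*sin(1)/4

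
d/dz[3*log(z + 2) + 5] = 3/(z + 2)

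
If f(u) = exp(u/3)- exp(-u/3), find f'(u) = (exp(2*u/3) + 1)*exp(-u/3)/3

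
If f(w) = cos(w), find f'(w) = -sin(w)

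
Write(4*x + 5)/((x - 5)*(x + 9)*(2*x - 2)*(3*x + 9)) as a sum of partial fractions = 31/(5040*(x + 9)) - 7/(1152*(x + 3)) - 3/(320*(x - 1)) + 25/(2688*(x - 5))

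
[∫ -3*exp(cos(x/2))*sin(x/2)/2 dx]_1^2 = -3*exp(cos(1/2)) + 3*exp(cos(1))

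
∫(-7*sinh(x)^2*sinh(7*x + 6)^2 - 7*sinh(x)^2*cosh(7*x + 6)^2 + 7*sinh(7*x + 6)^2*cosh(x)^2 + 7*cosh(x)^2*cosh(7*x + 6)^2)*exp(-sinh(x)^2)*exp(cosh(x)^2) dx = E*sinh(14*x + 12)/2 + C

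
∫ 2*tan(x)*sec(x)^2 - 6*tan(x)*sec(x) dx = (sec(x) - 3)^2 + C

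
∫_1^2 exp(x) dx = -E + exp(2)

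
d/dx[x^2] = 2*x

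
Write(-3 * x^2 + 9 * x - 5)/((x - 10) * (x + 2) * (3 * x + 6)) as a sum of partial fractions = -217/(432*(x + 2)) + 35/(36*(x + 2)^2) - 215/(432*(x - 10))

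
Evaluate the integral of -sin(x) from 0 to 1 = -1 + cos(1)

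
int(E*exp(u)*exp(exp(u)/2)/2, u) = exp(exp(u)/2 + 1) + C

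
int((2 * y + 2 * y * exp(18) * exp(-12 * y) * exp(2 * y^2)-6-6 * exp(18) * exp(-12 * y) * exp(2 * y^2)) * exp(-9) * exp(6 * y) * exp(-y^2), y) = 2*sinh((y - 3)^2) + C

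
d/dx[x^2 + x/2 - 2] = 2*x + 1/2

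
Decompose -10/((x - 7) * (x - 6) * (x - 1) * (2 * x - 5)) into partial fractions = -80/(189*(2*x - 5)) + 1/(9*(x - 1)) + 2/(7*(x - 6)) - 5/(27*(x - 7))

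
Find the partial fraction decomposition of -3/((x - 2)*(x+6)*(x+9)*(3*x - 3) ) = 1/(330*(x + 9)) - 1/(168*(x + 6)) + 1/(70*(x - 1)) - 1/(88*(x - 2))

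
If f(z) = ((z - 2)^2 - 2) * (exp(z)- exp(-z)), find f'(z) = (z^2*exp(2*z) + z^2 - 2*z*exp(2*z) - 6*z - 2*exp(2*z) + 6)*exp(-z)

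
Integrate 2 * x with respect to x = x^2 + C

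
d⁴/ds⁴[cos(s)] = cos(s)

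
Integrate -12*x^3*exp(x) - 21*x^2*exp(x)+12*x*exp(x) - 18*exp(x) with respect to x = 3*x*(-4*x^2 + 5*x - 6)*exp(x) + C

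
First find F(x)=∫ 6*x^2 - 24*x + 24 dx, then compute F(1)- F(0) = 14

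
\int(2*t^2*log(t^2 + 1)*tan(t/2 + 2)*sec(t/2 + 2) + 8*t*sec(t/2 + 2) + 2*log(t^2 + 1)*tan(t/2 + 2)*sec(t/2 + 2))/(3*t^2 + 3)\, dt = 4*log(t^2 + 1)*sec(t/2 + 2)/3 + C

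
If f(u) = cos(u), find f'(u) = -sin(u)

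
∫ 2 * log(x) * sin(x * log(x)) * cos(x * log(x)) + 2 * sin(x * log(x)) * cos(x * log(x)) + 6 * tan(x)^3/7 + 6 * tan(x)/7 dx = sin(x*log(x))^2 + 3*tan(x)^2/7 + C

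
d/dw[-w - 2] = -1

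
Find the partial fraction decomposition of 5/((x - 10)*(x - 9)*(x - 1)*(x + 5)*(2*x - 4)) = 1/(3528*(x + 5)) - 5/(864*(x - 1)) + 5/(784*(x - 2)) - 5/(1568*(x - 9)) + 1/(432*(x - 10))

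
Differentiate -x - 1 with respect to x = -1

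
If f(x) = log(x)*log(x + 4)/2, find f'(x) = (x*log(x) + x*log(x + 4) + 4*log(x + 4))/(2*x^2 + 8*x)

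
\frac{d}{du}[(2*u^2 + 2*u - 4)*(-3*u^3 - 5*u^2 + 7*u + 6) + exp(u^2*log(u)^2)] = -30*u^4 - 64*u^3 + 48*u^2 + 2*u*exp(u^2*log(u)^2)*log(u)^2 + 2*u*exp(u^2*log(u)^2)*log(u) + 92*u - 16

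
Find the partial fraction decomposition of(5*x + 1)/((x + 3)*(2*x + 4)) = 7/(x + 3) - 9/(2*(x + 2))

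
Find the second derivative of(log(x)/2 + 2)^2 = (-log(x) - 3)/(2*x^2)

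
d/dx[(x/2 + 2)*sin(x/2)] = x*cos(x/2)/4 + sin(x/2)/2 + cos(x/2)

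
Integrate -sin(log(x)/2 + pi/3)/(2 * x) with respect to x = cos(log(x)/2 + pi/3) + C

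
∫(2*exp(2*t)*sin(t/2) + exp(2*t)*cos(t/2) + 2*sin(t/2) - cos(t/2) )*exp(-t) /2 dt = 2*sin(t/2)*sinh(t) + C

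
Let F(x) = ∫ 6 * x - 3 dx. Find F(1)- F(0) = 0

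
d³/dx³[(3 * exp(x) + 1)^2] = 72*exp(2*x) + 6*exp(x)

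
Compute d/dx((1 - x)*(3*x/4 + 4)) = -3*x/2 - 13/4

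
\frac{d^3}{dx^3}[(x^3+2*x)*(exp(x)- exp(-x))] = (x^3*exp(2*x) + x^3 + 9*x^2*exp(2*x) - 9*x^2 + 20*x*exp(2*x) + 20*x + 12*exp(2*x) - 12)*exp(-x)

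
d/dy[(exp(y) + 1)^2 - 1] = 2*exp(2*y) + 2*exp(y)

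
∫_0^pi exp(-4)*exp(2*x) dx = -exp(-4)/2 + exp(-4 + 2*pi)/2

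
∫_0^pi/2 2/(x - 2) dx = -log(12) + log(3*(-2 + pi/2)^2)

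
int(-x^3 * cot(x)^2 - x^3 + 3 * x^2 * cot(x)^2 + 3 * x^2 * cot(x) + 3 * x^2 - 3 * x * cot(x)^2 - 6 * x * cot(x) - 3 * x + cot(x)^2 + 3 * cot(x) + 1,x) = (x - 1)^3*cot(x) + C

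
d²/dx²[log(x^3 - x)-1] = (-3*x^4 - 1)/(x^6 - 2*x^4 + x^2)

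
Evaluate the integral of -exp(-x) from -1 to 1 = -E + exp(-1)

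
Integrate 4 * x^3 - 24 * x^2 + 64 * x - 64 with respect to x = x^4 - 8*x^3 + 32*x^2 - 64*x + C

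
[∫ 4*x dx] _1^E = -2 + 2*exp(2)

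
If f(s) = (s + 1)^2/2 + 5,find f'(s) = s + 1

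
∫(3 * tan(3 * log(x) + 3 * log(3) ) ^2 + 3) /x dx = tan(3*log(3*x)) + C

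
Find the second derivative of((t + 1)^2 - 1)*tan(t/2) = t^2*sin(t/2)/(2*cos(t/2)^3) + t*sin(t/2)/cos(t/2)^3 + 2*t/cos(t/2)^2 + 2*tan(t/2) + 2/cos(t/2)^2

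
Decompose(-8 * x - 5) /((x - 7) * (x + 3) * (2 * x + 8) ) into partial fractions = 27/(22*(x + 4)) - 19/(20*(x + 3)) - 61/(220*(x - 7))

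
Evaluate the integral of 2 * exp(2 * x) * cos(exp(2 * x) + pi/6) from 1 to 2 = -sin(pi/6 + exp(2)) + sin(pi/6 + exp(4))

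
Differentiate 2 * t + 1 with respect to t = 2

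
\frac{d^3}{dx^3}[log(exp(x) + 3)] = (-3*exp(2*x) + 9*exp(x))/(exp(3*x) + 9*exp(2*x) + 27*exp(x) + 27)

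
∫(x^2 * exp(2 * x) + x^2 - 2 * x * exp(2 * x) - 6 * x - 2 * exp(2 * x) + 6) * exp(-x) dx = 2*((x - 2)^2 - 2)*sinh(x) + C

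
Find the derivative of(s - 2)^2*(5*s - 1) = 15*s^2 - 42*s + 24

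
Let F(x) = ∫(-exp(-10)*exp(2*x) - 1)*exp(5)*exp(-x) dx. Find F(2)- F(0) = -exp(5) - exp(-3) + exp(-5) + exp(3)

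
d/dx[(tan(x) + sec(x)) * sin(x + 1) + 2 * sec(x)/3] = sin(x + 1)*tan(x)^2 + sin(x + 1)*tan(x)*sec(x) + sin(x + 1) + cos(x + 1)*tan(x) + cos(x + 1)*sec(x) + 2*tan(x)*sec(x)/3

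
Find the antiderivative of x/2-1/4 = x^2/4 - x/4 + C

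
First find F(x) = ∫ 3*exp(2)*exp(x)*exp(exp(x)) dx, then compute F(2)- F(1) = -3*exp(2 + E) + 3*exp(2 + exp(2))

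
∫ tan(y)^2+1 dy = tan(y) + C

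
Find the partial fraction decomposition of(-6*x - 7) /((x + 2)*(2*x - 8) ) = -5/(12*(x + 2)) - 31/(12*(x - 4))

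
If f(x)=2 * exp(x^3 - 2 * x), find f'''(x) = 54*x^6*exp(x^3 - 2*x) - 108*x^4*exp(x^3 - 2*x) + 108*x^3*exp(x^3 - 2*x) + 72*x^2*exp(x^3 - 2*x) - 72*x*exp(x^3 - 2*x) - 4*exp(x^3 - 2*x)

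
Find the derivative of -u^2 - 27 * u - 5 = -2*u - 27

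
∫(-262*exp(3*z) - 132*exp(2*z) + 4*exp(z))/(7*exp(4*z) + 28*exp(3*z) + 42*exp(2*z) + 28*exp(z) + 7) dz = (-143*exp(3*z) - 167*exp(2*z) - 101*exp(z) - 35)/(7*(exp(3*z) + 3*exp(2*z) + 3*exp(z) + 1)) + C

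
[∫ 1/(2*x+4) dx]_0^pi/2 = -log(2)/2 + log(pi/2 + 2)/2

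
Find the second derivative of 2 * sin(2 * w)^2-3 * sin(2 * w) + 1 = -16*sin(2*w)^2 + 12*sin(2*w) + 16*cos(2*w)^2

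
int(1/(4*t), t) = log(2*t)/4 + C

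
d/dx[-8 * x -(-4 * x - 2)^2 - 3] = -32*x - 24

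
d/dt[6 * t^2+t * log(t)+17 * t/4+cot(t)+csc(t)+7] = 12*t + log(t) - cot(t)^2 - cot(t)*csc(t) + 17/4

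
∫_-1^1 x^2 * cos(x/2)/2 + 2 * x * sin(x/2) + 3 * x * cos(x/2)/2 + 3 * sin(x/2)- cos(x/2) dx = -2*sin(1/2)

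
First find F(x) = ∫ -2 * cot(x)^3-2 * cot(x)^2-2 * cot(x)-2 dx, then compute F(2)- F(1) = -(cot(1) + 1)^2 + (cot(2) + 1)^2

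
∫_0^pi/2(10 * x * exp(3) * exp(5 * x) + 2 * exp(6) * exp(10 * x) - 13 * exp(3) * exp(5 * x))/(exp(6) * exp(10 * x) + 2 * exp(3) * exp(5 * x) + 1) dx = (-3 + pi)*exp(3 + 5*pi/2)/(1 + exp(3 + 5*pi/2)) + 3*exp(3)/(1 + exp(3))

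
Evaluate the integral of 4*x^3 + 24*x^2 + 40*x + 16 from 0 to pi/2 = -4 + (-2 + (pi/2 + 2)^2)^2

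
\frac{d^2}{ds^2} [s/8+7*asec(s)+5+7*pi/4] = (7 - 14*s^2)/(s^5*sqrt(1 - 1/s^2) - s^3*sqrt(1 - 1/s^2))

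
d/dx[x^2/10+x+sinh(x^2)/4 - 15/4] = x*cosh(x^2)/2 + x/5 + 1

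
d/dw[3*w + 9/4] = 3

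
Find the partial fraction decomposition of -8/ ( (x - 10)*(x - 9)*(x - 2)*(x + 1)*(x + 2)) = -1/(66*(x + 2)) + 4/(165*(x + 1)) - 1/(84*(x - 2)) + 4/(385*(x - 9)) - 1/(132*(x - 10))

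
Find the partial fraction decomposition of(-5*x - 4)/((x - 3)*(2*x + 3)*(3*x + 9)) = -14/(81*(2*x + 3)) + 11/(54*(x + 3)) - 19/(162*(x - 3))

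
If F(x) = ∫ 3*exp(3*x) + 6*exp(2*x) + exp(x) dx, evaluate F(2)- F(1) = -(1 + E)^3 - 2*exp(2) + 2*E + (1 + exp(2))^3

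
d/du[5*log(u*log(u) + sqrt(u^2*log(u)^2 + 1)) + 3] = (5*u*log(u)^2 + 5*u*log(u) + 5*sqrt(u^2*log(u)^2 + 1)*log(u) + 5*sqrt(u^2*log(u)^2 + 1))/(u^2*log(u)^2 + u*sqrt(u^2*log(u)^2 + 1)*log(u) + 1)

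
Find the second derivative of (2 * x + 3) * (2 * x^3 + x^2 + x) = 48*x^2 + 48*x + 10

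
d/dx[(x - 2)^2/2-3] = x - 2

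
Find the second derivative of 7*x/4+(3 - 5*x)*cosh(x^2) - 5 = -20*x^3*cosh(x^2) + 12*x^2*cosh(x^2) - 30*x*sinh(x^2) + 6*sinh(x^2)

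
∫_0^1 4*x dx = 2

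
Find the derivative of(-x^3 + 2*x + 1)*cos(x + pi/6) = x^3*sin(x + pi/6) - 3*x^2*cos(x + pi/6) - 2*x*sin(x + pi/6) - sin(x + pi/6) + 2*cos(x + pi/6)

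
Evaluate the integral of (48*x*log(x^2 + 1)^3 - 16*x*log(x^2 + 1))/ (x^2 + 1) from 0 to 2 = -4*log(5)^2 + 6*log(5)^4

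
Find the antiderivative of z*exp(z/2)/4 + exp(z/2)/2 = z*exp(z/2)/2 + C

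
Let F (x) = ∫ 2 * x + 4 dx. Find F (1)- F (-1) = 8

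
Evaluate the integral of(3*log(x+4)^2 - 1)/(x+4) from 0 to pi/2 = -log(4)^3 - log(pi/2 + 4) + log(4) + log(pi/2 + 4)^3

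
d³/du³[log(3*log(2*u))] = (2*log(u)^2 + 4*log(2)*log(u) + 3*log(u) + 2*log(2)^2 + 2 + 3*log(2))/(u^3*log(u)^3 + 3*u^3*log(2)*log(u)^2 + 3*u^3*log(2)^2*log(u) + u^3*log(2)^3)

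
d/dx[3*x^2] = 6*x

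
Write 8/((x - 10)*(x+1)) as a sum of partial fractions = -8/(11*(x + 1)) + 8/(11*(x - 10))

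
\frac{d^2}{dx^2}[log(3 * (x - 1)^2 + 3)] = (-2*x^2 + 4*x)/(x^4 - 4*x^3 + 8*x^2 - 8*x + 4)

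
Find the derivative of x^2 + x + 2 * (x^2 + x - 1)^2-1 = 8*x^3 + 12*x^2 - 2*x - 3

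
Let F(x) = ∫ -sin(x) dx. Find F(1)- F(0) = -1 + cos(1)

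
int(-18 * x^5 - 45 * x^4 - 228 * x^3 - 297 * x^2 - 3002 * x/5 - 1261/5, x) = -3*x^6 - 9*x^5 - 57*x^4 - 99*x^3 - 1501*x^2/5 - 1261*x/5 + C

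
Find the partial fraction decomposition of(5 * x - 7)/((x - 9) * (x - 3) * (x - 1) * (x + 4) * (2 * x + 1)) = 8/(147*(2*x + 1)) - 27/(3185*(x + 4)) - 1/(120*(x - 1)) - 2/(147*(x - 3)) + 1/(312*(x - 9))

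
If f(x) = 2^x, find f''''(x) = 2^x*log(2)^4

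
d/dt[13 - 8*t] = -8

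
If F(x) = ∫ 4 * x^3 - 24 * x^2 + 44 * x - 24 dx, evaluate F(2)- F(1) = 1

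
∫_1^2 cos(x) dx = -sin(1) + sin(2)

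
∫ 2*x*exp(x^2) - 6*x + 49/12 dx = -3*x^2 + 49*x/12 + exp(x^2) + C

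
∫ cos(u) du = sin(u) + C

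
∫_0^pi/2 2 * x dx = pi^2/4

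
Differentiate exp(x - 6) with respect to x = exp(x - 6)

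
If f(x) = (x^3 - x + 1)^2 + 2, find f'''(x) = 120*x^3 - 48*x + 12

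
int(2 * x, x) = x^2 + C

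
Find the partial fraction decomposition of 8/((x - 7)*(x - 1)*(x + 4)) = 8/(55*(x + 4)) - 4/(15*(x - 1)) + 4/(33*(x - 7))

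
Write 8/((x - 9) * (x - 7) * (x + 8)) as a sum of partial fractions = 8/(255*(x + 8)) - 4/(15*(x - 7)) + 4/(17*(x - 9))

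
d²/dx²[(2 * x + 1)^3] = 48*x + 24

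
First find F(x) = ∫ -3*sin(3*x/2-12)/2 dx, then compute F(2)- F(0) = cos(9) - cos(12)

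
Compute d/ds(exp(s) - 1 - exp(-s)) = (exp(2*s) + 1)*exp(-s)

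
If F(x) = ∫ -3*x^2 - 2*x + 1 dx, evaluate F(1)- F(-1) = 0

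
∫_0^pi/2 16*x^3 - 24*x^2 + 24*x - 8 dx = -4 + (-pi + 2 + pi^2/2)^2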